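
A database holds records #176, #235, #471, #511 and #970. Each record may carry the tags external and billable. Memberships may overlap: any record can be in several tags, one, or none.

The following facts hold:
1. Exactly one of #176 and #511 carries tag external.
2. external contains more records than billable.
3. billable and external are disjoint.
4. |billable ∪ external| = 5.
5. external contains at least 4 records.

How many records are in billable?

1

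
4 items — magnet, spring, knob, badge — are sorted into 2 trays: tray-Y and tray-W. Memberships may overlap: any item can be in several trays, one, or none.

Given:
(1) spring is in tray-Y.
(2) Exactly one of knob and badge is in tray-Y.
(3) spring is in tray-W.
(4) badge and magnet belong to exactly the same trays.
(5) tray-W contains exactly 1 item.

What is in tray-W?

tray-W = {spring}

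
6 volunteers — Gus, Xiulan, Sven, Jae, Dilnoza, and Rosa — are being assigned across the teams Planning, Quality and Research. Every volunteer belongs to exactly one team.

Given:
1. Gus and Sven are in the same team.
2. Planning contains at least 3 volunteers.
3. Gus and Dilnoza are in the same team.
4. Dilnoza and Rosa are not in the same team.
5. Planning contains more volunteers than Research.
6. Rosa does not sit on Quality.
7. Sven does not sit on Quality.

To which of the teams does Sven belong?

From (6): Rosa ∉ Quality.
From (7): Sven ∉ Quality.
(1): Gus matches Sven: Gus ∉ Quality.
(3): Dilnoza matches Gus: Dilnoza ∉ Quality.
Suppose Sven ∉ Planning: no assignment then satisfies all the clues, so Sven ∈ Planning.

Sven: Planning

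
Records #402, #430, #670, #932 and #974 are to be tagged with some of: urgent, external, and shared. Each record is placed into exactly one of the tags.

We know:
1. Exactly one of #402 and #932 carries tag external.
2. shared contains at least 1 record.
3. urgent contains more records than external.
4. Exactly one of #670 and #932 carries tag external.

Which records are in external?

external = {#932}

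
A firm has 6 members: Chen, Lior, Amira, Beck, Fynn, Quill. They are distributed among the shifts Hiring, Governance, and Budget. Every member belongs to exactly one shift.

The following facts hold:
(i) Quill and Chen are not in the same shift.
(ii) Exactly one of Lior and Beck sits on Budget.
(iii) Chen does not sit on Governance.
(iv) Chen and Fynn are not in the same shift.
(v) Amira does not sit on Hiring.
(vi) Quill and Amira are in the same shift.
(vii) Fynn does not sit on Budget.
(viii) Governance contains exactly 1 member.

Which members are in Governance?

Governance = {Fynn}

From (iii): Chen ∉ Governance.
From (v): Amira ∉ Hiring.
From (vii): Fynn ∉ Budget.
(vi): Quill matches Amira: Quill ∉ Hiring.
Suppose Lior ∈ Governance: no assignment then satisfies all the clues, so Lior ∉ Governance.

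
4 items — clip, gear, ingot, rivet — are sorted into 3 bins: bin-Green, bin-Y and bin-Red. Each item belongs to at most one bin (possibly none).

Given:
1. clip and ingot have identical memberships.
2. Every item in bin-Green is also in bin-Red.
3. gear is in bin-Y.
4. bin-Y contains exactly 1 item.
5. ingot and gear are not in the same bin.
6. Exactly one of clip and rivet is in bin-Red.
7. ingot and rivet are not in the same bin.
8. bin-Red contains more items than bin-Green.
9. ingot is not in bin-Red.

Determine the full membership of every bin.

bin-Green = {}; bin-Y = {gear}; bin-Red = {rivet}

From (3): gear ∈ bin-Y.
From (9): ingot ∉ bin-Red.
(1): clip matches ingot: clip ∉ bin-Red.
(2) contrapositive: clip ∉ bin-Green.
(2) contrapositive: ingot ∉ bin-Green.
(4): bin-Y already has 1, so the rest are out.
(6) (exactly one): rivet ∈ bin-Red.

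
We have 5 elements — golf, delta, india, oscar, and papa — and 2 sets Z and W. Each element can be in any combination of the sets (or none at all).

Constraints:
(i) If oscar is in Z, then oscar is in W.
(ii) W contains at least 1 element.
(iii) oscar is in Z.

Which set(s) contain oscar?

oscar: W, Z

From (iii): oscar ∈ Z.
(i): oscar ∈ W.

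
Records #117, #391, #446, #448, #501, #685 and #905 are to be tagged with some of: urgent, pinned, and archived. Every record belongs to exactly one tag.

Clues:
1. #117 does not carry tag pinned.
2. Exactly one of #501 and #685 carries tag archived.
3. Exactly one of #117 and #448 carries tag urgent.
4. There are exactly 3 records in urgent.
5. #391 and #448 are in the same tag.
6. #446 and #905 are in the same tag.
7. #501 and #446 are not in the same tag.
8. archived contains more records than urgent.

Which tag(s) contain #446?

#446: archived

From (1): #117 ∉ pinned.
Suppose #446 ∈ urgent: no assignment then satisfies all the clues, so #446 ∉ urgent.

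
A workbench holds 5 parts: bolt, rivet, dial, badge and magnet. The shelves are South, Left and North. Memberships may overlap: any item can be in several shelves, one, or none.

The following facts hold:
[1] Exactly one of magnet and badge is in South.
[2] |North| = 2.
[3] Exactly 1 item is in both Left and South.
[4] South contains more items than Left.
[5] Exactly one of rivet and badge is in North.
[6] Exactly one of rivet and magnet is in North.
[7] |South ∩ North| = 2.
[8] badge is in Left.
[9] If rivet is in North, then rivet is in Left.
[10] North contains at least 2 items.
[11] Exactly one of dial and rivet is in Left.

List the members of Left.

Left = {badge, rivet}

From (8): badge ∈ Left.
Suppose bolt ∈ Left: no assignment then satisfies all the clues, so bolt ∉ Left.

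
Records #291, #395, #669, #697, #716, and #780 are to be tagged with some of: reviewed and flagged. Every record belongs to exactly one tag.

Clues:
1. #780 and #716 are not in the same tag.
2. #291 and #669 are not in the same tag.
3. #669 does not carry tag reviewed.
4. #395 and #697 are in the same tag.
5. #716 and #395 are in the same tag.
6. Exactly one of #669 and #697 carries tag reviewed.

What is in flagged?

From (3): #669 ∉ reviewed.
(6) (exactly one): #697 ∈ reviewed.
Only one tag left: #669 ∈ flagged.
(2): #291 ∉ flagged.
(4): #395 matches #697: #395 ∈ reviewed.
(5): #716 matches #395: #716 ∈ reviewed.
Only one tag left: #291 ∈ reviewed.
(1): #780 ∉ reviewed.
Only one tag left: #780 ∈ flagged.

flagged = {#669, #780}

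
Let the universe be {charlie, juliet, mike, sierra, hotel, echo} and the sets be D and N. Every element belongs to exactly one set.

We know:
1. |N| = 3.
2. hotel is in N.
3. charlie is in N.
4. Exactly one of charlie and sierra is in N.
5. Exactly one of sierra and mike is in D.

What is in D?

From (2): hotel ∈ N.
From (3): charlie ∈ N.
(4) (exactly one): sierra ∉ N.
Only one set left: sierra ∈ D.
(5) (exactly one): mike ∉ D.
Only one set left: mike ∈ N.
(1): N already has 3, so the rest are out.
Only one set left: juliet ∈ D.
Only one set left: echo ∈ D.

D = {echo, juliet, sierra}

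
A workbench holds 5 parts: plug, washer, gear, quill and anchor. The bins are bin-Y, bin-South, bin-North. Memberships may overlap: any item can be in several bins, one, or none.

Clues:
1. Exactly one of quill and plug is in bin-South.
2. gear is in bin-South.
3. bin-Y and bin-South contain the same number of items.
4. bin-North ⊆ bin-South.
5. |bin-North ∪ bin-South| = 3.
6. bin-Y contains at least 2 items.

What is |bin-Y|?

3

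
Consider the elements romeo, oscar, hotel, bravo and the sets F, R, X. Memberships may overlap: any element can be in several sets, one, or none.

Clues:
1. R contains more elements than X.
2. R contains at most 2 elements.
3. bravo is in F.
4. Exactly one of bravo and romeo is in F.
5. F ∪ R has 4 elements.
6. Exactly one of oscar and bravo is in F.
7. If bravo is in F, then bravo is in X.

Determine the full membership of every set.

From (3): bravo ∈ F.
(4) (exactly one): romeo ∉ F.
(6) (exactly one): oscar ∉ F.
(7): bravo ∈ X.
Suppose romeo ∉ R: no assignment then satisfies all the clues, so romeo ∈ R.

F = {bravo, hotel}; R = {oscar, romeo}; X = {bravo}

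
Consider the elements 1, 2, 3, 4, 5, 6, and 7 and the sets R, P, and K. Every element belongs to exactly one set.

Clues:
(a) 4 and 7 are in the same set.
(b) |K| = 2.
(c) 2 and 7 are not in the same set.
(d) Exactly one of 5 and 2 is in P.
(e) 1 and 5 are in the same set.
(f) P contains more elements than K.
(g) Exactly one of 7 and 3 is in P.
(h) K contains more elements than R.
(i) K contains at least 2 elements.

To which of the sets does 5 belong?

5: P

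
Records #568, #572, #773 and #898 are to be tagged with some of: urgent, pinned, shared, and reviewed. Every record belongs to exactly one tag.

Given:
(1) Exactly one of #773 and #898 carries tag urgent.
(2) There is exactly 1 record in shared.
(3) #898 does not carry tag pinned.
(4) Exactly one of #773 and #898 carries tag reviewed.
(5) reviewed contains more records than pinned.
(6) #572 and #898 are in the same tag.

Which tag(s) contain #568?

#568: shared

From (3): #898 ∉ pinned.
(6): #572 matches #898: #572 ∉ pinned.
Suppose #568 ∈ urgent: no assignment then satisfies all the clues, so #568 ∉ urgent.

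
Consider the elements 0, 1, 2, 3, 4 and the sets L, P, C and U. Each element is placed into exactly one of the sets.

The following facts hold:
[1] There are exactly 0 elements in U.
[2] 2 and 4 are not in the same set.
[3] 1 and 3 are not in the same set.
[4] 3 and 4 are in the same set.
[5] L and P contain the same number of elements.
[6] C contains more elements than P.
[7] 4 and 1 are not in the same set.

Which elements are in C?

C = {0, 3, 4}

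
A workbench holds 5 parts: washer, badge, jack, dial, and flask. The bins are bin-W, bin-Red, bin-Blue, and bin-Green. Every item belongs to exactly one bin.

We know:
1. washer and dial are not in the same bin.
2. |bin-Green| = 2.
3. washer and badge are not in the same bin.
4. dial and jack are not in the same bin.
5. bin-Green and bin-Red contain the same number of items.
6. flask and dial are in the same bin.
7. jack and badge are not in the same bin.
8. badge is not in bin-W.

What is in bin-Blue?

bin-Blue = {badge}

From (8): badge ∉ bin-W.
Suppose washer ∈ bin-Blue: no assignment then satisfies all the clues, so washer ∉ bin-Blue.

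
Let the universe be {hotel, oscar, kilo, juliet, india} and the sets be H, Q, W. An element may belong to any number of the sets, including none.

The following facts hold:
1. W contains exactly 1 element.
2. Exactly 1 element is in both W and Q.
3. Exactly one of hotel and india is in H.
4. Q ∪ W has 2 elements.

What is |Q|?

2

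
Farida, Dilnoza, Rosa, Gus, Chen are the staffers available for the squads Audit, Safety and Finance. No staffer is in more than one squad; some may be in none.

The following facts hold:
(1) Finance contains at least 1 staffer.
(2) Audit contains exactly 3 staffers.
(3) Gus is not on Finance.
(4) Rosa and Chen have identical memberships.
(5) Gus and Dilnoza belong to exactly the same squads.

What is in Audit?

From (3): Gus ∉ Finance.
(5): Dilnoza matches Gus: Dilnoza ∉ Finance.
Suppose Farida ∉ Audit: no assignment then satisfies all the clues, so Farida ∈ Audit.

Audit = {Dilnoza, Farida, Gus}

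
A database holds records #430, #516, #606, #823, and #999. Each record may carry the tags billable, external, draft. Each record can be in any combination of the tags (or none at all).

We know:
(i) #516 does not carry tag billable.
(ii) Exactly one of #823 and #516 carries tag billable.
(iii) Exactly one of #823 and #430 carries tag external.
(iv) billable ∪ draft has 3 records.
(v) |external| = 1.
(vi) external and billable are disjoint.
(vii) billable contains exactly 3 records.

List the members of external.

From (i): #516 ∉ billable.
(ii) (exactly one): #823 ∈ billable.
(vi) (disjoint): #823 ∉ external.
(iii) (exactly one): #430 ∈ external.
(v): external already has 1, so the rest are out.
(vi) (disjoint): #430 ∉ billable.
(vii): only 3 candidates remain for billable, so all are in.

external = {#430}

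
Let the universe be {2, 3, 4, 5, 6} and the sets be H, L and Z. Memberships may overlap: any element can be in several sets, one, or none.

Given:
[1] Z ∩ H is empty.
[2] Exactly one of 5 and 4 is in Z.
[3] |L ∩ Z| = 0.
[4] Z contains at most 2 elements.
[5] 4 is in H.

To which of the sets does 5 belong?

5: Z

From (5): 4 ∈ H.
(1) (disjoint): 4 ∉ Z.
(2) (exactly one): 5 ∈ Z.
(1) (disjoint): 5 ∉ H.
Suppose 5 ∈ L: no assignment then satisfies all the clues, so 5 ∉ L.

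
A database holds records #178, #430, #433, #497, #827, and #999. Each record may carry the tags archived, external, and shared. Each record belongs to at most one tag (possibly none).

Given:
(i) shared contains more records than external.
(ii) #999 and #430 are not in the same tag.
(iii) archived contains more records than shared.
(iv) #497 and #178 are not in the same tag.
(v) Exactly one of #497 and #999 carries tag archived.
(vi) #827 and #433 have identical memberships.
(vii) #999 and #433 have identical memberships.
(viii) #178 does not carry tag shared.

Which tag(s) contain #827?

#827: archived

From (viii): #178 ∉ shared.
Suppose #827 ∉ archived: no assignment then satisfies all the clues, so #827 ∈ archived.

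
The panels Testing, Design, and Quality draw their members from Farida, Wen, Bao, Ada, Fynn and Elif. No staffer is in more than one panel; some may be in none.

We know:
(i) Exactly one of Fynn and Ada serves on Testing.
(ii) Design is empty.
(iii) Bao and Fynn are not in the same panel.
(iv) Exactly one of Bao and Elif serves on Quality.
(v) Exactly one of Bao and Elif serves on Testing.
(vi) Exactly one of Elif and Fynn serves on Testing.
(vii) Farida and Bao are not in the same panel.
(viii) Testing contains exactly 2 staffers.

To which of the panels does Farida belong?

Farida: none

(ii): Design already has 0, so the rest are out.
Suppose Farida ∈ Testing: no assignment then satisfies all the clues, so Farida ∉ Testing.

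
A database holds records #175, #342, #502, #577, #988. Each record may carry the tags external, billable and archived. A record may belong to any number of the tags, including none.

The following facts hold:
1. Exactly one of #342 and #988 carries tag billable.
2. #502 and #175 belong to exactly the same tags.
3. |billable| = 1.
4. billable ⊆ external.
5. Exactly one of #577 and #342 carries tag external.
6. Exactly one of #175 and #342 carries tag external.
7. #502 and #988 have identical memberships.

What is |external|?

1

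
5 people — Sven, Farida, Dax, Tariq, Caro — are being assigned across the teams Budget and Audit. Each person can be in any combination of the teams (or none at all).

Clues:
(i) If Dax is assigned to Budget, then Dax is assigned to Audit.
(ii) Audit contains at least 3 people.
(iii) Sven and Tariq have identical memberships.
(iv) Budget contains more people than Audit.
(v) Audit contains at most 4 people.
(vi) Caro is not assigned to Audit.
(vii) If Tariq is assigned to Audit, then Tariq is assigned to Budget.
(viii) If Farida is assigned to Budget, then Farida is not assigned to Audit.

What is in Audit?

Audit = {Dax, Sven, Tariq}

From (vi): Caro ∉ Audit.
Suppose Sven ∉ Audit: no assignment then satisfies all the clues, so Sven ∈ Audit.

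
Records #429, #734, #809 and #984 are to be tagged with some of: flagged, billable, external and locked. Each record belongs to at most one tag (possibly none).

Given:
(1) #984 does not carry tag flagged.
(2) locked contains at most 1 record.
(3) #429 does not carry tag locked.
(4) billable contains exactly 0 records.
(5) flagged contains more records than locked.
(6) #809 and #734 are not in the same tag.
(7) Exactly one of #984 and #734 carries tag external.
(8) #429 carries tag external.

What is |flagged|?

1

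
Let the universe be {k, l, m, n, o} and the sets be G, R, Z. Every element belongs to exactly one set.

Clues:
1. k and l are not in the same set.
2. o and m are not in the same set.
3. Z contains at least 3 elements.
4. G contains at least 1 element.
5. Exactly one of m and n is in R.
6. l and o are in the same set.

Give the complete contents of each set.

G = {k}; R = {m}; Z = {l, n, o}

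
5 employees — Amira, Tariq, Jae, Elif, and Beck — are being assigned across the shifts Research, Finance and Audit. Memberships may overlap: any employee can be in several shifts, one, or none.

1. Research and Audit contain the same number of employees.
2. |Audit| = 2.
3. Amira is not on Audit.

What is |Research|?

2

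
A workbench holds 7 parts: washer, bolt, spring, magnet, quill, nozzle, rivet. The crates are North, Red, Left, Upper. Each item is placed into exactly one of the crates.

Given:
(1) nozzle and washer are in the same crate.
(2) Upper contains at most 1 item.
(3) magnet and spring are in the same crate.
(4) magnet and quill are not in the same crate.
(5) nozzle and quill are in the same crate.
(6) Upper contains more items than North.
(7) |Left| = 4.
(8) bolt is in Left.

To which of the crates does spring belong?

spring: Red

From (8): bolt ∈ Left.
Suppose spring ∈ North: no assignment then satisfies all the clues, so spring ∉ North.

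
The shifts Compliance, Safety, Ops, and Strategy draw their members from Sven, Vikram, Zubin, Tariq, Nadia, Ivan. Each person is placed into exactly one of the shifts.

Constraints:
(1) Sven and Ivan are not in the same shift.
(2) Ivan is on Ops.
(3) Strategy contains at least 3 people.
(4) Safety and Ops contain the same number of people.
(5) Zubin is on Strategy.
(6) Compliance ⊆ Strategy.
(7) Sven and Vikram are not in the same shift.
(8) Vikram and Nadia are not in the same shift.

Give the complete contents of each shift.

Compliance = {}; Safety = {Vikram}; Ops = {Ivan}; Strategy = {Nadia, Sven, Tariq, Zubin}

From (2): Ivan ∈ Ops.
From (5): Zubin ∈ Strategy.
(1): Sven ∉ Ops.
Suppose Sven ∈ Compliance: no assignment then satisfies all the clues, so Sven ∉ Compliance.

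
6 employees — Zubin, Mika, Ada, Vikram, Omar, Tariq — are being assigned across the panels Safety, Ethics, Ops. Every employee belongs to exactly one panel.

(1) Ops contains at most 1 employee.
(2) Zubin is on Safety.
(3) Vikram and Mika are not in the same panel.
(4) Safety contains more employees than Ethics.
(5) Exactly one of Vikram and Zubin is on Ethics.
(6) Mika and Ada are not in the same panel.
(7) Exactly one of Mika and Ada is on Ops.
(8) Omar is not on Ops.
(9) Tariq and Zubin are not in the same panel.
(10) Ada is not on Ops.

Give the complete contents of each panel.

Safety = {Ada, Omar, Zubin}; Ethics = {Tariq, Vikram}; Ops = {Mika}

From (2): Zubin ∈ Safety.
From (8): Omar ∉ Ops.
From (10): Ada ∉ Ops.
(5) (exactly one): Vikram ∈ Ethics.
(7) (exactly one): Mika ∈ Ops.
(9): Tariq ∉ Safety.
(1): Ops already has 1, so the rest are out.
Only one panel left: Tariq ∈ Ethics.
Suppose Ada ∉ Safety: no assignment then satisfies all the clues, so Ada ∈ Safety.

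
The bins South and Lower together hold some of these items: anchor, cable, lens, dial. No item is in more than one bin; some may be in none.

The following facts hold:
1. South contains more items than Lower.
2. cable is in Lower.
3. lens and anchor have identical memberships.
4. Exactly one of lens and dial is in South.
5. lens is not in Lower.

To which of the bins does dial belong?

dial: none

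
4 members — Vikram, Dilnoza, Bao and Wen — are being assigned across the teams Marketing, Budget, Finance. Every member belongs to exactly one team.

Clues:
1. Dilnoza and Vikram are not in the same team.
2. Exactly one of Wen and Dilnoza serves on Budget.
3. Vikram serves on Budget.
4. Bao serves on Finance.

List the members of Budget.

From (3): Vikram ∈ Budget.
From (4): Bao ∈ Finance.
(1): Dilnoza ∉ Budget.
(2) (exactly one): Wen ∈ Budget.

Budget = {Vikram, Wen}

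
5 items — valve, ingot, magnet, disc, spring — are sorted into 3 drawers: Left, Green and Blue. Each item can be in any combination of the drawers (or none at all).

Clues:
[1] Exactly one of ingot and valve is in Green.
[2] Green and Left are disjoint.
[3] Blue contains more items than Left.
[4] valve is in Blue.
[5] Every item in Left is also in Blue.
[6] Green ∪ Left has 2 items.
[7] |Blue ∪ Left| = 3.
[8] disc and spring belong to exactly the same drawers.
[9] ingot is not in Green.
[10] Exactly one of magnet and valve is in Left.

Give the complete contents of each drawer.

Left = {magnet}; Green = {valve}; Blue = {ingot, magnet, valve}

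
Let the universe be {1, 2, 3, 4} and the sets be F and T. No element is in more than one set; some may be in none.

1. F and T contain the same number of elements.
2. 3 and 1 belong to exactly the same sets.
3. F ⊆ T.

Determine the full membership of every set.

F = {}; T = {}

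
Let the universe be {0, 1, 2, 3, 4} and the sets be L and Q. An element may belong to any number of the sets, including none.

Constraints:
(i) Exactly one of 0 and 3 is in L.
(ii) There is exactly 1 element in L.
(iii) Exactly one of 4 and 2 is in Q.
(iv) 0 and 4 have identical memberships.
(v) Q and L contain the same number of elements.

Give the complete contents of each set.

L = {3}; Q = {2}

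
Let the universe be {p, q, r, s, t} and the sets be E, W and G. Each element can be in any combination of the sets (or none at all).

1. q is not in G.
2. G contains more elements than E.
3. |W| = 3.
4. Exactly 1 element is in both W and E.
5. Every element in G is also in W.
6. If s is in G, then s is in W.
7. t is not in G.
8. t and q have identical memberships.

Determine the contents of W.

W = {p, r, s}

From (1): q ∉ G.
From (7): t ∉ G.
Suppose p ∉ W: no assignment then satisfies all the clues, so p ∈ W.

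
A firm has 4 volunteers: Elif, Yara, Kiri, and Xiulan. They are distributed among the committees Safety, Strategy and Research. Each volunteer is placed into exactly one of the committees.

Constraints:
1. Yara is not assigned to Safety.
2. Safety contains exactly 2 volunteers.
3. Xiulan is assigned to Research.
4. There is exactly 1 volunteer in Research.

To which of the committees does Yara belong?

From (1): Yara ∉ Safety.
From (3): Xiulan ∈ Research.
(2): only 2 candidates remain for Safety, so all are in.
(4): Research already has 1, so the rest are out.
Only one committee left: Yara ∈ Strategy.

Yara: Strategy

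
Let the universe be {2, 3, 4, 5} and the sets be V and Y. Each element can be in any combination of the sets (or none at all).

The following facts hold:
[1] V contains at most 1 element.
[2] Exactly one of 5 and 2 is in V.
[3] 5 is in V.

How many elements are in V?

From (3): 5 ∈ V.
(1): V already has 1, so the rest are out.

1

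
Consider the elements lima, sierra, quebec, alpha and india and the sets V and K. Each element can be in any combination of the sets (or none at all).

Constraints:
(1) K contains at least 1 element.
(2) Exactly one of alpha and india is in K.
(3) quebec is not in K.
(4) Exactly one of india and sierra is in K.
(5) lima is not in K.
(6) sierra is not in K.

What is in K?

From (3): quebec ∉ K.
From (5): lima ∉ K.
From (6): sierra ∉ K.
(4) (exactly one): india ∈ K.
(2) (exactly one): alpha ∉ K.

K = {india}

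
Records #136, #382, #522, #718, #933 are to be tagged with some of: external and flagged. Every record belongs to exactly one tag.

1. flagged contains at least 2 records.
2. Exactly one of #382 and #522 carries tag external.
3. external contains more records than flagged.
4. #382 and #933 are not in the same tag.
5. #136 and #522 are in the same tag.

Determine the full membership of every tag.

external = {#136, #522, #933}; flagged = {#382, #718}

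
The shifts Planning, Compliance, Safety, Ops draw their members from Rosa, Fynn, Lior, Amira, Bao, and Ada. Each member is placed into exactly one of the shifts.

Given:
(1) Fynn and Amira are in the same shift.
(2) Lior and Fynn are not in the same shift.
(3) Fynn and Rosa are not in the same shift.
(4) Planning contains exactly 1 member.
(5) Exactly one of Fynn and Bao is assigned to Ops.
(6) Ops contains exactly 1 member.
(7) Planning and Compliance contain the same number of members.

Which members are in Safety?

Safety = {Ada, Amira, Fynn}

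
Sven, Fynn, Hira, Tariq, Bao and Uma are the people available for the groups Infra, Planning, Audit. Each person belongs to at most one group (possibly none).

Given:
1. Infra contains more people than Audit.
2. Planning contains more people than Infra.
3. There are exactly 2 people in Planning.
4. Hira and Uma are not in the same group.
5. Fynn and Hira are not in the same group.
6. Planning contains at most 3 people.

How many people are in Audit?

0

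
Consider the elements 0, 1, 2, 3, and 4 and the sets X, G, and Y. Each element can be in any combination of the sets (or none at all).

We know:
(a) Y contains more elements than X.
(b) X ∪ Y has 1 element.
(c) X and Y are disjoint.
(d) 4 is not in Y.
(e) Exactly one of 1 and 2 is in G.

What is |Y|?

1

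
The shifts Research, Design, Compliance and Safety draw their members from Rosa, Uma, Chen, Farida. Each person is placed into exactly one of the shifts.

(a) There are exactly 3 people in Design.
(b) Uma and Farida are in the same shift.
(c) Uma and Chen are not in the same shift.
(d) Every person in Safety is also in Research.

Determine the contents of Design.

Design = {Farida, Rosa, Uma}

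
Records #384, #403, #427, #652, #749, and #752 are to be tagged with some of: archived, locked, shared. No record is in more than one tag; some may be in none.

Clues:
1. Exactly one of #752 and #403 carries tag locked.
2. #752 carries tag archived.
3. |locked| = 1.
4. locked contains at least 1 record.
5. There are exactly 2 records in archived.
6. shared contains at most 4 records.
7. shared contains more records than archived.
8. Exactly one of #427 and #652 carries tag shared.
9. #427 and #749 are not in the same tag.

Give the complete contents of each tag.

archived = {#427, #752}; locked = {#403}; shared = {#384, #652, #749}

From (2): #752 ∈ archived.
(1) (exactly one): #403 ∈ locked.
(3): locked already has 1, so the rest are out.
Suppose #384 ∈ archived: no assignment then satisfies all the clues, so #384 ∉ archived.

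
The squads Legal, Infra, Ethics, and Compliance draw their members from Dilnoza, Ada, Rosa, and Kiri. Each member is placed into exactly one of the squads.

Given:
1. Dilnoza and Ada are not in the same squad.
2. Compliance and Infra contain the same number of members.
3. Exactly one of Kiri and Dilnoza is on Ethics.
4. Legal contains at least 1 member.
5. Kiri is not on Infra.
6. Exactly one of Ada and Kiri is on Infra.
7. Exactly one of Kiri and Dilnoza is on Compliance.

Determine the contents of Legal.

Legal = {Rosa}

From (5): Kiri ∉ Infra.
(6) (exactly one): Ada ∈ Infra.
(1): Dilnoza ∉ Infra.
Suppose Dilnoza ∈ Legal: no assignment then satisfies all the clues, so Dilnoza ∉ Legal.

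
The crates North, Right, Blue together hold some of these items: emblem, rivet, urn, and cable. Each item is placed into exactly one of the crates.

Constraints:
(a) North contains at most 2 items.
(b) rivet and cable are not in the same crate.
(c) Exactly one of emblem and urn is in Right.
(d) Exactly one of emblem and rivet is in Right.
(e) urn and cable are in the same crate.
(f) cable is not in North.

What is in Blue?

Blue = {cable, urn}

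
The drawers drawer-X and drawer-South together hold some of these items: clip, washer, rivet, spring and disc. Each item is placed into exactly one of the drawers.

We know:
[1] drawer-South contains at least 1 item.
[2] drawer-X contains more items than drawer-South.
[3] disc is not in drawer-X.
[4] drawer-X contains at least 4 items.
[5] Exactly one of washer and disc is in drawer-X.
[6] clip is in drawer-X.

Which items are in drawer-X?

drawer-X = {clip, rivet, spring, washer}

From (3): disc ∉ drawer-X.
From (6): clip ∈ drawer-X.
(4): only 4 candidates remain for drawer-X, so all are in.
Only one drawer left: disc ∈ drawer-South.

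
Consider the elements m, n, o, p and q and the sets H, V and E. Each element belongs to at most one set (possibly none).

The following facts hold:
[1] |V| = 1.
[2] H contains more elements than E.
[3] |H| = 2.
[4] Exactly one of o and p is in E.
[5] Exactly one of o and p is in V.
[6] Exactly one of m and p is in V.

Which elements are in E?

E = {o}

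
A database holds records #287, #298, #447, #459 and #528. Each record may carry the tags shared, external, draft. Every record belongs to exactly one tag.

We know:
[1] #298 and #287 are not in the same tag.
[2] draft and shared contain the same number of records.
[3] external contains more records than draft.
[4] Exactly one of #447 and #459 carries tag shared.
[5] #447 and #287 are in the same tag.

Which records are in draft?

draft = {#298}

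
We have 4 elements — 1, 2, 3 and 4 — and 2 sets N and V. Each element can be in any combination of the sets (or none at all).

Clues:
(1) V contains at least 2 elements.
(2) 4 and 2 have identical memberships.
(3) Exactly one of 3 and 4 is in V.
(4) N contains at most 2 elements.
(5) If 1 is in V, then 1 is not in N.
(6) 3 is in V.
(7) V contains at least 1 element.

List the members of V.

V = {1, 3}

From (6): 3 ∈ V.
(3) (exactly one): 4 ∉ V.
(2): 2 matches 4: 2 ∉ V.
(1): only 2 candidates remain for V, so all are in.
(5): 1 ∉ N.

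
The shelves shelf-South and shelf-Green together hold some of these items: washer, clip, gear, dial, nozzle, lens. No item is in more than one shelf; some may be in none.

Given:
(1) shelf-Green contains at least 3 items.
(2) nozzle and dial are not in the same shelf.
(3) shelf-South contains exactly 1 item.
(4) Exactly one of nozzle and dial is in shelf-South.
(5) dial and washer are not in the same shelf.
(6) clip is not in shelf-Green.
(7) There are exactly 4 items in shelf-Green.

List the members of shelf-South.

shelf-South = {dial}

From (6): clip ∉ shelf-Green.
Suppose washer ∈ shelf-South: no assignment then satisfies all the clues, so washer ∉ shelf-South.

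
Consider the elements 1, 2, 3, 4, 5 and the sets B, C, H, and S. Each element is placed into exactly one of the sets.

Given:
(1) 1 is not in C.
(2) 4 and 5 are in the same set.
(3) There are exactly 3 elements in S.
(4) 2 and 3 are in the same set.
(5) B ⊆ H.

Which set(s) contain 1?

From (1): 1 ∉ C.
Suppose 1 ∈ B: no assignment then satisfies all the clues, so 1 ∉ B.

1: S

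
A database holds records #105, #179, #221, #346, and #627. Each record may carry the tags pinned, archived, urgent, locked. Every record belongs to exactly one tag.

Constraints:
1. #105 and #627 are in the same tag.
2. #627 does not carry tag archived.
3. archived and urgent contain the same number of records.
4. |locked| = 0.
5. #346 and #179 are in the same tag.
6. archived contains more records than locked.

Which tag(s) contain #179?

#179: archived

From (2): #627 ∉ archived.
(1): #105 matches #627: #105 ∉ archived.
(4): locked already has 0, so the rest are out.
Suppose #179 ∈ pinned: no assignment then satisfies all the clues, so #179 ∉ pinned.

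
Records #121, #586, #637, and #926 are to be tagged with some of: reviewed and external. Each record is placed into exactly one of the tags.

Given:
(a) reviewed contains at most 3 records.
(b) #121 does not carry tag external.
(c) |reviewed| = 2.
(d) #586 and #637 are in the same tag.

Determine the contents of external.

external = {#586, #637}

From (b): #121 ∉ external.
Only one tag left: #121 ∈ reviewed.
Suppose #586 ∉ external: no assignment then satisfies all the clues, so #586 ∈ external.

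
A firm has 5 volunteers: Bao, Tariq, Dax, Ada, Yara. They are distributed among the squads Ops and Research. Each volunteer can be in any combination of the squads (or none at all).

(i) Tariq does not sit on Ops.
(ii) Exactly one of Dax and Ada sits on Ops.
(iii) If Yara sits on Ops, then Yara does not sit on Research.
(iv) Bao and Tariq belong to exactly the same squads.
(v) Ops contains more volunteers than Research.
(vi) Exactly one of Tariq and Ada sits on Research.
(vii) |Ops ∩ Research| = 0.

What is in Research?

Research = {Ada}

From (i): Tariq ∉ Ops.
(iv): Bao matches Tariq: Bao ∉ Ops.
Suppose Bao ∈ Research: no assignment then satisfies all the clues, so Bao ∉ Research.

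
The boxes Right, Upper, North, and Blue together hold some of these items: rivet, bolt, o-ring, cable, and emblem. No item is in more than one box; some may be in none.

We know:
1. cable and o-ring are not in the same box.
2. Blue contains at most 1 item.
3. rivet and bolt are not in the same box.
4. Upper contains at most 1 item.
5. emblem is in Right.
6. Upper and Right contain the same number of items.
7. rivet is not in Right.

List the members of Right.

Right = {emblem}

From (5): emblem ∈ Right.
From (7): rivet ∉ Right.
Suppose bolt ∈ Right: no assignment then satisfies all the clues, so bolt ∉ Right.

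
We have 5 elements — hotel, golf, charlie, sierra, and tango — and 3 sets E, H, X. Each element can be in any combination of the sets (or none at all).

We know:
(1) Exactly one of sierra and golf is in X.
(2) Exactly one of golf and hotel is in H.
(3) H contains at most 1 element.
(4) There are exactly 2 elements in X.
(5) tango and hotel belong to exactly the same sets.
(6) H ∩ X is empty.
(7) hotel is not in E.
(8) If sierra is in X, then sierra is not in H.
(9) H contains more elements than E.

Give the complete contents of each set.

E = {}; H = {golf}; X = {charlie, sierra}

From (7): hotel ∉ E.
(5): tango matches hotel: tango ∉ E.
Suppose hotel ∈ H: no assignment then satisfies all the clues, so hotel ∉ H.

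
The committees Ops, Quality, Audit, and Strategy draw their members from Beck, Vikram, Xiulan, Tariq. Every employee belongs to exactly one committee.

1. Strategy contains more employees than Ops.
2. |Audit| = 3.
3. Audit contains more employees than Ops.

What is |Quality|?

0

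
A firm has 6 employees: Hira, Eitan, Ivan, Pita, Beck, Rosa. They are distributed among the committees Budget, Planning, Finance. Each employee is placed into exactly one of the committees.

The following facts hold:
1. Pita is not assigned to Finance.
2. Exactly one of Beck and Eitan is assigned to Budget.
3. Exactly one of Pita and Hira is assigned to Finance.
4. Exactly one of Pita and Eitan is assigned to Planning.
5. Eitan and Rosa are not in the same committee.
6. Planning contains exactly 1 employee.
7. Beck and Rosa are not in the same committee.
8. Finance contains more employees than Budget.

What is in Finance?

Finance = {Hira, Ivan, Rosa}

From (1): Pita ∉ Finance.
(3) (exactly one): Hira ∈ Finance.
Suppose Eitan ∈ Finance: no assignment then satisfies all the clues, so Eitan ∉ Finance.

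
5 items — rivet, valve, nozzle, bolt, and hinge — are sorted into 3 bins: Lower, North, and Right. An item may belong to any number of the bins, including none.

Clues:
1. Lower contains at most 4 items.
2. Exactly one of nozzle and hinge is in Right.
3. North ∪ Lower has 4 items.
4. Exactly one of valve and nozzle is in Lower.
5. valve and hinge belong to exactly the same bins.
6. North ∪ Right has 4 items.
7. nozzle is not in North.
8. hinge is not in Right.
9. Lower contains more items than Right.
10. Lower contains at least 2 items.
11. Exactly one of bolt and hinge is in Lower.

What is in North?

North = {bolt, hinge, valve}

From (7): nozzle ∉ North.
From (8): hinge ∉ Right.
(2) (exactly one): nozzle ∈ Right.
(5): valve matches hinge: valve ∉ Right.
Suppose rivet ∈ North: no assignment then satisfies all the clues, so rivet ∉ North.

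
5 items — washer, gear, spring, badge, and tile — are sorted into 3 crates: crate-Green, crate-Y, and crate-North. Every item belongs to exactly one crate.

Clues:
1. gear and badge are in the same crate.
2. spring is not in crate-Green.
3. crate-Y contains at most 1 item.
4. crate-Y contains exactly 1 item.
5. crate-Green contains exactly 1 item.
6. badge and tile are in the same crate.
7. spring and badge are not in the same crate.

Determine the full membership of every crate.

crate-Green = {washer}; crate-Y = {spring}; crate-North = {badge, gear, tile}

From (2): spring ∉ crate-Green.
Suppose washer ∉ crate-Green: no assignment then satisfies all the clues, so washer ∈ crate-Green.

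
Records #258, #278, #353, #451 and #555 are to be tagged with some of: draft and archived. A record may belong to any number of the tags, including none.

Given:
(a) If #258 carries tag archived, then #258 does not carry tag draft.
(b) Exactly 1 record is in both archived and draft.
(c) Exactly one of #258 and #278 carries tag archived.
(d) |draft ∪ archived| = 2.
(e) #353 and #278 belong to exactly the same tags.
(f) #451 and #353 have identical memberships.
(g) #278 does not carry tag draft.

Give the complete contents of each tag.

draft = {#555}; archived = {#258, #555}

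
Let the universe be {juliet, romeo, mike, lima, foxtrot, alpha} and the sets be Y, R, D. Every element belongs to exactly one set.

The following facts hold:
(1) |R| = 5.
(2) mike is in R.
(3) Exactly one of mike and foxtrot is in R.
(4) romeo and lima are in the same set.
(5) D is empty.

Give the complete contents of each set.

From (2): mike ∈ R.
(3) (exactly one): foxtrot ∉ R.
(5): D already has 0, so the rest are out.
Only one set left: foxtrot ∈ Y.
(1): only 5 candidates remain for R, so all are in.

Y = {foxtrot}; R = {alpha, juliet, lima, mike, romeo}; D = {}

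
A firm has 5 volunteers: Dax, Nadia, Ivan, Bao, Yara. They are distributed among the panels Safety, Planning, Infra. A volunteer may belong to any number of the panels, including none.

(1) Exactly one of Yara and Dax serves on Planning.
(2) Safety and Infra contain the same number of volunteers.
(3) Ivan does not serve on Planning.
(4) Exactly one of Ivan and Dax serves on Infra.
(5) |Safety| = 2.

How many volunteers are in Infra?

2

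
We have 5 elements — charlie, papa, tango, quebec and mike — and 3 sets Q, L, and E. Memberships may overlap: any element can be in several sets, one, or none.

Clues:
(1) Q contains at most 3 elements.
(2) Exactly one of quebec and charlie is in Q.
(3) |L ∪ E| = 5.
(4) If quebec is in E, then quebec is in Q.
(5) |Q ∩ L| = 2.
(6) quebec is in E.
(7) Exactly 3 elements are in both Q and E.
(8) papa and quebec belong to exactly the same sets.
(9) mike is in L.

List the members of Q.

Q = {papa, quebec, tango}

From (6): quebec ∈ E.
From (9): mike ∈ L.
(4): quebec ∈ Q.
(8): papa matches quebec: papa ∈ Q.
(8): papa matches quebec: papa ∈ E.
(2) (exactly one): charlie ∉ Q.
Suppose tango ∉ Q: no assignment then satisfies all the clues, so tango ∈ Q.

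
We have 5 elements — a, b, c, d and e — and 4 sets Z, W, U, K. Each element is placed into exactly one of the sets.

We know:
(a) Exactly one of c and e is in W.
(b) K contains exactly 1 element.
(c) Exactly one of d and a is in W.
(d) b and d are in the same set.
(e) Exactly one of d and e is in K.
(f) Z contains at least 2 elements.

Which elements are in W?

W = {a, c}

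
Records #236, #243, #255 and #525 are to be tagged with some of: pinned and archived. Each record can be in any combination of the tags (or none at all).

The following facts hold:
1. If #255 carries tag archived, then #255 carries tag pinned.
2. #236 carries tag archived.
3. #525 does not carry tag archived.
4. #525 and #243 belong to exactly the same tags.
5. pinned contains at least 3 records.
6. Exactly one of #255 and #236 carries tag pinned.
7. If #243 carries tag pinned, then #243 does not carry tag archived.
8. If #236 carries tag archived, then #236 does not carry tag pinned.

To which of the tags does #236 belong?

#236: archived

From (2): #236 ∈ archived.
From (3): #525 ∉ archived.
(4): #243 matches #525: #243 ∉ archived.
(8): #236 ∉ pinned.
(5): only 3 candidates remain for pinned, so all are in.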